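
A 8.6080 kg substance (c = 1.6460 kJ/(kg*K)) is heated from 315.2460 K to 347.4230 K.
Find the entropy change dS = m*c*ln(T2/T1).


T2/T1 = 1.1021
ln(T2/T1) = 0.0972
dS = 8.6080 * 1.6460 * 0.0972 = 1.3771 kJ/K

1.3771 kJ/K


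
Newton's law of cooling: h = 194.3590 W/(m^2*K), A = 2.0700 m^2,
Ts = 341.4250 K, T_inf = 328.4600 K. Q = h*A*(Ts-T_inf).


dT = 12.9650 K
Q = 194.3590 * 2.0700 * 12.9650 = 5216.1194 W

5216.1194 W


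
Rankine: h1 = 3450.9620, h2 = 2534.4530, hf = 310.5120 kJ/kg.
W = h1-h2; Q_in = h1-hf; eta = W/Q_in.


W = 916.5090 kJ/kg
Q_in = 3140.4500 kJ/kg
eta = 0.2918 = 29.1840%

eta = 29.1840%


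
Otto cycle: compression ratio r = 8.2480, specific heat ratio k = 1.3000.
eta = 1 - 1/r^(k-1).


r^(k-1) = 1.8832
eta = 1 - 1/1.8832 = 0.4690 = 46.8999%

46.8999%


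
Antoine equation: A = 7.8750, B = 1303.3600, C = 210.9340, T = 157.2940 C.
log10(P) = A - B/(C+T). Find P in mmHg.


C+T = 368.2280
B/(C+T) = 3.5395
log10(P) = 7.8750 - 3.5395 = 4.3355
P = 10^4.3355 = 21649.7980 mmHg

21649.7980 mmHg


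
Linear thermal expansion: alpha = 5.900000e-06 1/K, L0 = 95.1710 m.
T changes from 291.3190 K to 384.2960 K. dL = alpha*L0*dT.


dT = 92.9770 K
dL = 5.900000e-06 * 95.1710 * 92.9770 = 0.052207 m
L_final = 95.223207 m

dL = 0.052207 m


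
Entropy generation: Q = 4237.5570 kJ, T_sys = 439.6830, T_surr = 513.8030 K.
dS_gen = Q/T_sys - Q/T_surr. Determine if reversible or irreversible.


dS_sys = 4237.5570/439.6830 = 9.6378 kJ/K
dS_surr = -4237.5570/513.8030 = -8.2474 kJ/K
dS_gen = 9.6378 - 8.2474 = 1.3903 kJ/K (irreversible)

dS_gen = 1.3903 kJ/K, irreversible


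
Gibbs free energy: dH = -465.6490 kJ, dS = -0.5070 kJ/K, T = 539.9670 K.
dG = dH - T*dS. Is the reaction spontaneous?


T*dS = 539.9670 * -0.5070 = -273.7633 kJ
dG = -465.6490 + 273.7633 = -191.8857 kJ (spontaneous)

dG = -191.8857 kJ, spontaneous


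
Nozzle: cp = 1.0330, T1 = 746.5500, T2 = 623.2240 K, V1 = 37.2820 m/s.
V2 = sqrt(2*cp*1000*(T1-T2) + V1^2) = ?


dT = 123.3260 K
2*cp*1000*dT = 254791.5160
V1^2 = 1389.9475
V2 = sqrt(256181.4635) = 506.1437 m/s

506.1437 m/s


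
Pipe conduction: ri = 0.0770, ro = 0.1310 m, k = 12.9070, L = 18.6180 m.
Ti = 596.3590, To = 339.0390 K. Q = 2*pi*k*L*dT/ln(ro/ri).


dT = 257.3200 K
ln(ro/ri) = 0.5314
Q = 2*pi*12.9070*18.6180*257.3200 / 0.5314 = 731133.7229 W

731133.7229 W


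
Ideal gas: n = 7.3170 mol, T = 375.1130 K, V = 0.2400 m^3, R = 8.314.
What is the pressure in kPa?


P = nRT/V = 7.3170 * 8.314 * 375.1130 / 0.2400
= 22819.4509 / 0.2400 = 95081.0456 Pa = 95.0810 kPa

95.0810 kPa


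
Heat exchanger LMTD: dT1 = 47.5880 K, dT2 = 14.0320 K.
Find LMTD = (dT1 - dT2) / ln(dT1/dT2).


dT1/dT2 = 3.3914
ln(dT1/dT2) = 1.2212
LMTD = 33.5560 / 1.2212 = 27.4770 K

27.4770 K


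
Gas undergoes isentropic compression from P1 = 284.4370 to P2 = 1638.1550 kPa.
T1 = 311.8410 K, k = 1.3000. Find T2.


(k-1)/k = 0.2308
(P2/P1)^exp = 1.4979
T2 = 311.8410 * 1.4979 = 467.0926 K

467.0926 K


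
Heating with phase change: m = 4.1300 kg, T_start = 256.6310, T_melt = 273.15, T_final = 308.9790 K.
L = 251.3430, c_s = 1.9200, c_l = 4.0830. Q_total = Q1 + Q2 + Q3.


Q1 (sensible, solid) = 4.1300 * 1.9200 * 16.5190 = 130.9891 kJ
Q2 (latent) = 4.1300 * 251.3430 = 1038.0466 kJ
Q3 (sensible, liquid) = 4.1300 * 4.0830 * 35.8290 = 604.1769 kJ
Q_total = 1773.2126 kJ

1773.2126 kJ


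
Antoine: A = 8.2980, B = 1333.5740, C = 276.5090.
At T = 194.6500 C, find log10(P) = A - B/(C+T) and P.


C+T = 471.1590
B/(C+T) = 2.8304
log10(P) = 8.2980 - 2.8304 = 5.4676
P = 10^5.4676 = 293486.5383 mmHg

293486.5383 mmHg


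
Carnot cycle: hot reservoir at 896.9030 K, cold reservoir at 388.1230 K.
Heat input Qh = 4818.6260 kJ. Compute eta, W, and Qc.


eta = 1 - 388.1230/896.9030 = 0.5673
W = 0.5673 * 4818.6260 = 2733.4289 kJ
Qc = 4818.6260 - 2733.4289 = 2085.1971 kJ

eta = 56.7263%, W = 2733.4289 kJ, Qc = 2085.1971 kJ


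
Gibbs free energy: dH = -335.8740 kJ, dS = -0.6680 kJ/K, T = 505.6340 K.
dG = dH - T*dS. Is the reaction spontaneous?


T*dS = 505.6340 * -0.6680 = -337.7635 kJ
dG = -335.8740 + 337.7635 = 1.8895 kJ (non-spontaneous)

dG = 1.8895 kJ, non-spontaneous


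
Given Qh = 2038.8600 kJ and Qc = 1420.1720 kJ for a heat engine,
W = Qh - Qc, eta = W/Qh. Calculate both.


W = 2038.8600 - 1420.1720 = 618.6880 kJ
eta = 618.6880 / 2038.8600 = 0.3034 = 30.3448%

W = 618.6880 kJ, eta = 30.3448%


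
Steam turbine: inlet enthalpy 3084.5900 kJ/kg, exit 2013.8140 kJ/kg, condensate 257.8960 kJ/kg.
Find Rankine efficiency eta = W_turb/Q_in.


W = 1070.7760 kJ/kg
Q_in = 2826.6940 kJ/kg
eta = 0.3788 = 37.8809%

eta = 37.8809%


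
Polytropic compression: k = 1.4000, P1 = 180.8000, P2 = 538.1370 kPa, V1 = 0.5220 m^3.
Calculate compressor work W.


(k-1)/k = 0.2857
(P2/P1)^exp = 1.3657
W = 3.5000 * 180.8000 * 0.5220 * (1.3657 - 1) = 120.7840 kJ

120.7840 kJ


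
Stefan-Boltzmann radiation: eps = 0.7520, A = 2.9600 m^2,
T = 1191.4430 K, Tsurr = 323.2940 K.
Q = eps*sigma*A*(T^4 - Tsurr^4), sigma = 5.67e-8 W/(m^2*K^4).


T^4 = 2.0151e+12
Tsurr^4 = 1.0924e+10
Q = 0.7520 * 5.67e-8 * 2.9600 * 2.0042e+12 = 252944.2883 W

252944.2883 W


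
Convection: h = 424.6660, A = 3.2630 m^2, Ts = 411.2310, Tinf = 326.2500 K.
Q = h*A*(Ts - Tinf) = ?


dT = 84.9810 K
Q = 424.6660 * 3.2630 * 84.9810 = 117756.9104 W

117756.9104 W


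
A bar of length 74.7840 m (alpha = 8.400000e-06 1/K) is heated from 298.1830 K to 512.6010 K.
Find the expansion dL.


dT = 214.4180 K
dL = 8.400000e-06 * 74.7840 * 214.4180 = 0.134694 m
L_final = 74.918694 m

dL = 0.134694 m


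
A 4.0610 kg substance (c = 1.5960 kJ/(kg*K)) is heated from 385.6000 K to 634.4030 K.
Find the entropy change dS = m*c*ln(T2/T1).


T2/T1 = 1.6452
ln(T2/T1) = 0.4979
dS = 4.0610 * 1.5960 * 0.4979 = 3.2270 kJ/K

3.2270 kJ/K


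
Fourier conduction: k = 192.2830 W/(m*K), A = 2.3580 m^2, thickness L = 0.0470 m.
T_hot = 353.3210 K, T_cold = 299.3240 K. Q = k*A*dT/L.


dT = 53.9970 K
Q = 192.2830 * 2.3580 * 53.9970 / 0.0470 = 520902.5265 W

520902.5265 W


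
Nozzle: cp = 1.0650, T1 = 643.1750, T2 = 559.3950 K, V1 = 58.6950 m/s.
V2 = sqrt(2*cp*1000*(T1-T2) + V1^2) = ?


dT = 83.7800 K
2*cp*1000*dT = 178451.4000
V1^2 = 3445.1030
V2 = sqrt(181896.5030) = 426.4933 m/s

426.4933 m/s


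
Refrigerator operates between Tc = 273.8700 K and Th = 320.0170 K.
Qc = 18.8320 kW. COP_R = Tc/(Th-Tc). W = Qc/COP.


COP = 273.8700 / 46.1470 = 5.9347
W = 18.8320 / 5.9347 = 3.1732 kW

COP = 5.9347, W = 3.1732 kW


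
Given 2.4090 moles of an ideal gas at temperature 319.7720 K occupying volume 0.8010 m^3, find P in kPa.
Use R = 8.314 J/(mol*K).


P = nRT/V = 2.4090 * 8.314 * 319.7720 / 0.8010
= 6404.5298 / 0.8010 = 7995.6677 Pa = 7.9957 kPa

7.9957 kPa


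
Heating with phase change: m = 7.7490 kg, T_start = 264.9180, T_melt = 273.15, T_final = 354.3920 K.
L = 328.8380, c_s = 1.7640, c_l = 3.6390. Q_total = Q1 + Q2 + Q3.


Q1 (sensible, solid) = 7.7490 * 1.7640 * 8.2320 = 112.5252 kJ
Q2 (latent) = 7.7490 * 328.8380 = 2548.1657 kJ
Q3 (sensible, liquid) = 7.7490 * 3.6390 * 81.2420 = 2290.9116 kJ
Q_total = 4951.6024 kJ

4951.6024 kJ


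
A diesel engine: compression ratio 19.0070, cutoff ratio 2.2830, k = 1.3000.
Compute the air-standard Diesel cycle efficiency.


r^(k-1) = 2.4192
rc^k = 2.9245
eta = 0.5230 = 52.3039%

52.3039%


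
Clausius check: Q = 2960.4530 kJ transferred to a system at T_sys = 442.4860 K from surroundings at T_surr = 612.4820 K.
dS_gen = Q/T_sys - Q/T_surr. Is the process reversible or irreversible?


dS_sys = 2960.4530/442.4860 = 6.6905 kJ/K
dS_surr = -2960.4530/612.4820 = -4.8335 kJ/K
dS_gen = 6.6905 - 4.8335 = 1.8570 kJ/K (irreversible)

dS_gen = 1.8570 kJ/K, irreversible


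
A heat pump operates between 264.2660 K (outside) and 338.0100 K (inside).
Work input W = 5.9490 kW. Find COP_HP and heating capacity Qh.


COP = 338.0100 / 73.7440 = 4.5836
Qh = 4.5836 * 5.9490 = 27.2676 kW

COP = 4.5836, Qh = 27.2676 kW


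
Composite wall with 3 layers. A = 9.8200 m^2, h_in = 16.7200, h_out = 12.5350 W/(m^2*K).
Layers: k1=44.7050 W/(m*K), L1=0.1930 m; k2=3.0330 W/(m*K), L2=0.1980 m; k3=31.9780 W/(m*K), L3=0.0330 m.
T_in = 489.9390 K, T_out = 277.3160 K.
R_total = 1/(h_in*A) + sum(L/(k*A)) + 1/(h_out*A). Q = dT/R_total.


R_conv_in = 1/(16.7200*9.8200) = 0.0061
R_1 = 0.1930/(44.7050*9.8200) = 0.0004
R_2 = 0.1980/(3.0330*9.8200) = 0.0066
R_3 = 0.0330/(31.9780*9.8200) = 0.0001
R_conv_out = 1/(12.5350*9.8200) = 0.0081
R_total = 0.0214 K/W
Q = 212.6230 / 0.0214 = 9932.4267 W

R_total = 0.0214 K/W, Q = 9932.4267 W


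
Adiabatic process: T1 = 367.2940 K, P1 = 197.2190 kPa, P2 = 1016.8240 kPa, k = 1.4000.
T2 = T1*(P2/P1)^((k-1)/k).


(k-1)/k = 0.2857
(P2/P1)^exp = 1.5978
T2 = 367.2940 * 1.5978 = 586.8502 K

586.8502 K


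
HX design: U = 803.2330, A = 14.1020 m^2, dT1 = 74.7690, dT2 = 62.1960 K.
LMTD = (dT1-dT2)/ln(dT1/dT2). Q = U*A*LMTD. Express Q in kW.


LMTD = 68.2897 K
Q = 803.2330 * 14.1020 * 68.2897 = 773530.5824 W = 773.5306 kW

773.5306 kW


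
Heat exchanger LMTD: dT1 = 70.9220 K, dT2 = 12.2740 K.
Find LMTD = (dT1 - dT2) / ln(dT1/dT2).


dT1/dT2 = 5.7782
ln(dT1/dT2) = 1.7541
LMTD = 58.6480 / 1.7541 = 33.4349 K

33.4349 K


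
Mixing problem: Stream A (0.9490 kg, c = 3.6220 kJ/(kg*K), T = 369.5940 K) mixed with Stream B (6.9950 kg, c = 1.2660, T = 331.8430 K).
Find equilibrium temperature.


num = 4209.0894
den = 12.2929
Tf = 342.3987 K

342.3987 K


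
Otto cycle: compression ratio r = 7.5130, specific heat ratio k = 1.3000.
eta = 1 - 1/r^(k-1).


r^(k-1) = 1.8312
eta = 1 - 1/1.8312 = 0.4539 = 45.3920%

45.3920%


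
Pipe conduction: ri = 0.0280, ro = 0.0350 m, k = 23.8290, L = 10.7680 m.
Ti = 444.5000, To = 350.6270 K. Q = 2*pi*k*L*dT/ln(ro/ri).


dT = 93.8730 K
ln(ro/ri) = 0.2231
Q = 2*pi*23.8290*10.7680*93.8730 / 0.2231 = 678230.1457 W

678230.1457 W


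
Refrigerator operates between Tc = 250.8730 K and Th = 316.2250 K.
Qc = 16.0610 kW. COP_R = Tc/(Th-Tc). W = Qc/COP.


COP = 250.8730 / 65.3520 = 3.8388
W = 16.0610 / 3.8388 = 4.1839 kW

COP = 3.8388, W = 4.1839 kW


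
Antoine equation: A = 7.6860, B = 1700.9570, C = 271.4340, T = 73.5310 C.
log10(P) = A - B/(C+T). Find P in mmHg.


C+T = 344.9650
B/(C+T) = 4.9308
log10(P) = 7.6860 - 4.9308 = 2.7552
P = 10^2.7552 = 569.1014 mmHg

569.1014 mmHg


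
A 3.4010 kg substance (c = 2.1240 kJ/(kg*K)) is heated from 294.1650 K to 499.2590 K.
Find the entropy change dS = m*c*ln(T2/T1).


T2/T1 = 1.6972
ln(T2/T1) = 0.5290
dS = 3.4010 * 2.1240 * 0.5290 = 3.8212 kJ/K

3.8212 kJ/K


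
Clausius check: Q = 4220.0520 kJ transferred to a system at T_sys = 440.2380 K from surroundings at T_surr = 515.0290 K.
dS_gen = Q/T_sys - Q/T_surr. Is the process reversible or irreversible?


dS_sys = 4220.0520/440.2380 = 9.5858 kJ/K
dS_surr = -4220.0520/515.0290 = -8.1938 kJ/K
dS_gen = 9.5858 - 8.1938 = 1.3920 kJ/K (irreversible)

dS_gen = 1.3920 kJ/K, irreversible


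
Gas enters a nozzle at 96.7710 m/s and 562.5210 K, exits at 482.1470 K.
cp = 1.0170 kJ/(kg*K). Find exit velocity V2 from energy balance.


dT = 80.3740 K
2*cp*1000*dT = 163480.7160
V1^2 = 9364.6264
V2 = sqrt(172845.3424) = 415.7467 m/s

415.7467 m/s


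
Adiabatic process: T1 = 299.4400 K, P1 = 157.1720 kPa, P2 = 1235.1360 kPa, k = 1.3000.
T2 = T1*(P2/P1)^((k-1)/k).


(k-1)/k = 0.2308
(P2/P1)^exp = 1.6092
T2 = 299.4400 * 1.6092 = 481.8664 K

481.8664 K


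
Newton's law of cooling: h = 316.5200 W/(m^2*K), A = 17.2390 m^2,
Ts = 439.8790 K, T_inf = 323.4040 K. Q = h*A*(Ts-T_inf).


dT = 116.4750 K
Q = 316.5200 * 17.2390 * 116.4750 = 635544.4724 W

635544.4724 W


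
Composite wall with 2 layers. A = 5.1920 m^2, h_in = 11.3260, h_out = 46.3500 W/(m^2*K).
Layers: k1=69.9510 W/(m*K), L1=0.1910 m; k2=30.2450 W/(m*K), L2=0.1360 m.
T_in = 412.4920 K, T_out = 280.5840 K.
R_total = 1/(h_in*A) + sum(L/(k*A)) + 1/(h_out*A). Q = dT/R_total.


R_conv_in = 1/(11.3260*5.1920) = 0.0170
R_1 = 0.1910/(69.9510*5.1920) = 0.0005
R_2 = 0.1360/(30.2450*5.1920) = 0.0009
R_conv_out = 1/(46.3500*5.1920) = 0.0042
R_total = 0.0226 K/W
Q = 131.9080 / 0.0226 = 5848.8348 W

R_total = 0.0226 K/W, Q = 5848.8348 W


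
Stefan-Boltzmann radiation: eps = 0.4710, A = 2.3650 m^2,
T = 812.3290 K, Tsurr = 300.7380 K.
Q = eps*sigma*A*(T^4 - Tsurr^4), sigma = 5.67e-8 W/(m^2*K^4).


T^4 = 4.3544e+11
Tsurr^4 = 8.1800e+09
Q = 0.4710 * 5.67e-8 * 2.3650 * 4.2726e+11 = 26985.2750 W

26985.2750 W


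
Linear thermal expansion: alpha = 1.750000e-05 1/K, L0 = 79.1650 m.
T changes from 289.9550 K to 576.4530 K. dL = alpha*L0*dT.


dT = 286.4980 K
dL = 1.750000e-05 * 79.1650 * 286.4980 = 0.396911 m
L_final = 79.561911 m

dL = 0.396911 m


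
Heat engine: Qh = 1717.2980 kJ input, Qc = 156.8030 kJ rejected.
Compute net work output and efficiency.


W = 1717.2980 - 156.8030 = 1560.4950 kJ
eta = 1560.4950 / 1717.2980 = 0.9087 = 90.8692%

W = 1560.4950 kJ, eta = 90.8692%


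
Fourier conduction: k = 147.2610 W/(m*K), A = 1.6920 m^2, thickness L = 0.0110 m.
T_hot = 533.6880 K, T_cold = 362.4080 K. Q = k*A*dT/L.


dT = 171.2800 K
Q = 147.2610 * 1.6920 * 171.2800 / 0.0110 = 3879735.0930 W

3879735.0930 W


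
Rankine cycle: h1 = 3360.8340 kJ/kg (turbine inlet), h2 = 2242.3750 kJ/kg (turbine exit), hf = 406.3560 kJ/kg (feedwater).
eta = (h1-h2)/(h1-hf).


W = 1118.4590 kJ/kg
Q_in = 2954.4780 kJ/kg
eta = 0.3786 = 37.8564%

eta = 37.8564%


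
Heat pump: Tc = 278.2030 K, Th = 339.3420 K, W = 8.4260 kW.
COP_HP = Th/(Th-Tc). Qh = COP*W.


COP = 339.3420 / 61.1390 = 5.5503
Qh = 5.5503 * 8.4260 = 46.7671 kW

COP = 5.5503, Qh = 46.7671 kW


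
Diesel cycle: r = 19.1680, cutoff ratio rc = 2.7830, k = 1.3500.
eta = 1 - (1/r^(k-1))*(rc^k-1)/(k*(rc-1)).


r^(k-1) = 2.8113
rc^k = 3.9819
eta = 0.5593 = 55.9334%

55.9334%


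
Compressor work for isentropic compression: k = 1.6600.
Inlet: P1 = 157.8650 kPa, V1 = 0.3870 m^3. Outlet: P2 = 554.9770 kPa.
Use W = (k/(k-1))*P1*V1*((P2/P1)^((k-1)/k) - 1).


(k-1)/k = 0.3976
(P2/P1)^exp = 1.6485
W = 2.5152 * 157.8650 * 0.3870 * (1.6485 - 1) = 99.6433 kJ

99.6433 kJ


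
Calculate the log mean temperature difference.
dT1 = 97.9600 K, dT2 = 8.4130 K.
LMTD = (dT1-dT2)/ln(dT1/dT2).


dT1/dT2 = 11.6439
ln(dT1/dT2) = 2.4548
LMTD = 89.5470 / 2.4548 = 36.4786 K

36.4786 K


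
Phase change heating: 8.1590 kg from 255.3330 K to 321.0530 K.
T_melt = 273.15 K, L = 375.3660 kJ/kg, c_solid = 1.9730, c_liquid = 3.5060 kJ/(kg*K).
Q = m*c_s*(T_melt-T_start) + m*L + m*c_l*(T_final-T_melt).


Q1 (sensible, solid) = 8.1590 * 1.9730 * 17.8170 = 286.8128 kJ
Q2 (latent) = 8.1590 * 375.3660 = 3062.6112 kJ
Q3 (sensible, liquid) = 8.1590 * 3.5060 * 47.9030 = 1370.2871 kJ
Q_total = 4719.7111 kJ

4719.7111 kJ


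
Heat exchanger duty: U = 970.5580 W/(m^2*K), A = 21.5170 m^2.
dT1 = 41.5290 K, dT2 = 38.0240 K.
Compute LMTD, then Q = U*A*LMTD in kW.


LMTD = 39.7507 K
Q = 970.5580 * 21.5170 * 39.7507 = 830134.6282 W = 830.1346 kW

830.1346 kW


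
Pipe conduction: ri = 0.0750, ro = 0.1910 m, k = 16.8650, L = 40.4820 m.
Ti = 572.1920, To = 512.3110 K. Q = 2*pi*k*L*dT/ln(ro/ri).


dT = 59.8810 K
ln(ro/ri) = 0.9348
Q = 2*pi*16.8650*40.4820*59.8810 / 0.9348 = 274792.7927 W

274792.7927 W


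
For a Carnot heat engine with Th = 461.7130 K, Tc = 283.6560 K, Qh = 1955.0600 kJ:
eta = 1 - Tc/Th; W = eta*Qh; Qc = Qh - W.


eta = 1 - 283.6560/461.7130 = 0.3856
W = 0.3856 * 1955.0600 = 753.9578 kJ
Qc = 1955.0600 - 753.9578 = 1201.1022 kJ

eta = 38.5644%, W = 753.9578 kJ, Qc = 1201.1022 kJ


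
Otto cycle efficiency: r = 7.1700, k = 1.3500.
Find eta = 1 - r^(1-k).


r^(k-1) = 1.9927
eta = 1 - 1/1.9927 = 0.4982 = 49.8157%

49.8157%


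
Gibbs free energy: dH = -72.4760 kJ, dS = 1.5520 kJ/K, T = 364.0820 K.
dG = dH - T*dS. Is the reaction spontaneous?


T*dS = 364.0820 * 1.5520 = 565.0553 kJ
dG = -72.4760 - 565.0553 = -637.5313 kJ (spontaneous)

dG = -637.5313 kJ, spontaneous


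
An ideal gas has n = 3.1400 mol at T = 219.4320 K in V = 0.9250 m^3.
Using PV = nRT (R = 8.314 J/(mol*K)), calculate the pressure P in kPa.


P = nRT/V = 3.1400 * 8.314 * 219.4320 / 0.9250
= 5728.4830 / 0.9250 = 6192.9546 Pa = 6.1930 kPa

6.1930 kPa


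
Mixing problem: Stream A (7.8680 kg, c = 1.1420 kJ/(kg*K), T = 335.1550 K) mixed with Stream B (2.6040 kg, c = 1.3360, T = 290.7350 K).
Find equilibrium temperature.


num = 4022.9043
den = 12.4642
Tf = 322.7567 K

322.7567 K


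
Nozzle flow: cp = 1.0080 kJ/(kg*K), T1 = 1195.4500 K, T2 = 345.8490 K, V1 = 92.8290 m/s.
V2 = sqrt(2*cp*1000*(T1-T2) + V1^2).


dT = 849.6010 K
2*cp*1000*dT = 1712795.6160
V1^2 = 8617.2232
V2 = sqrt(1721412.8392) = 1312.0262 m/s

1312.0262 m/s


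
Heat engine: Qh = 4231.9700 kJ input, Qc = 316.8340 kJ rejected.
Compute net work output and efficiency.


W = 4231.9700 - 316.8340 = 3915.1360 kJ
eta = 3915.1360 / 4231.9700 = 0.9251 = 92.5133%

W = 3915.1360 kJ, eta = 92.5133%


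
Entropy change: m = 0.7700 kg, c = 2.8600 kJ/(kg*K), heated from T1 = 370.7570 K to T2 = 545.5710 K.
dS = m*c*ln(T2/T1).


T2/T1 = 1.4715
ln(T2/T1) = 0.3863
dS = 0.7700 * 2.8600 * 0.3863 = 0.8507 kJ/K

0.8507 kJ/K


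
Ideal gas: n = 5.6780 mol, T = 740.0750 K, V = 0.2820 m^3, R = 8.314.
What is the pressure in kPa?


P = nRT/V = 5.6780 * 8.314 * 740.0750 / 0.2820
= 34936.6406 / 0.2820 = 123888.7964 Pa = 123.8888 kPa

123.8888 kPa


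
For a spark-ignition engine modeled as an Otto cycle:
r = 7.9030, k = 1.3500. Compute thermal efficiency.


r^(k-1) = 2.0617
eta = 1 - 1/2.0617 = 0.5150 = 51.4965%

51.4965%


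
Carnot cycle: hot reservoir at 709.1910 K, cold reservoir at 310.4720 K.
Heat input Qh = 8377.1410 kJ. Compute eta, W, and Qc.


eta = 1 - 310.4720/709.1910 = 0.5622
W = 0.5622 * 8377.1410 = 4709.7683 kJ
Qc = 8377.1410 - 4709.7683 = 3667.3727 kJ

eta = 56.2217%, W = 4709.7683 kJ, Qc = 3667.3727 kJ


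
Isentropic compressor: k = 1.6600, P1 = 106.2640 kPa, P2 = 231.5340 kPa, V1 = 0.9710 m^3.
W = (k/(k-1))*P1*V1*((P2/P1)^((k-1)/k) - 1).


(k-1)/k = 0.3976
(P2/P1)^exp = 1.3629
W = 2.5152 * 106.2640 * 0.9710 * (1.3629 - 1) = 94.1897 kJ

94.1897 kJ


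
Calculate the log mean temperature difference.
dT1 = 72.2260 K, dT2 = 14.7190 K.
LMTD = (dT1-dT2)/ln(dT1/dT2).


dT1/dT2 = 4.9070
ln(dT1/dT2) = 1.5907
LMTD = 57.5070 / 1.5907 = 36.1529 K

36.1529 K


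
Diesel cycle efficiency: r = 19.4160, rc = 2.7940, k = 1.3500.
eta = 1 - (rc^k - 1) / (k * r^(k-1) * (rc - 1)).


r^(k-1) = 2.8239
rc^k = 4.0032
eta = 0.5609 = 56.0893%

56.0893%


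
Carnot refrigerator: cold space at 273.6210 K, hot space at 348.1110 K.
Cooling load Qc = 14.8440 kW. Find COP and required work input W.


COP = 273.6210 / 74.4900 = 3.6733
W = 14.8440 / 3.6733 = 4.0411 kW

COP = 3.6733, W = 4.0411 kW


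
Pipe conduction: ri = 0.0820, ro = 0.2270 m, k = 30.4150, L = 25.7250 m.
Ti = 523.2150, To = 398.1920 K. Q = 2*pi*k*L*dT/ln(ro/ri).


dT = 125.0230 K
ln(ro/ri) = 1.0182
Q = 2*pi*30.4150*25.7250*125.0230 / 1.0182 = 603624.3788 W

603624.3788 W


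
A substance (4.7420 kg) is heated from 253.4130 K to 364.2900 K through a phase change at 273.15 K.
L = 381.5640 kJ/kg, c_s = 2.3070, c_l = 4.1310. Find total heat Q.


Q1 (sensible, solid) = 4.7420 * 2.3070 * 19.7370 = 215.9187 kJ
Q2 (latent) = 4.7420 * 381.5640 = 1809.3765 kJ
Q3 (sensible, liquid) = 4.7420 * 4.1310 * 91.1400 = 1785.3599 kJ
Q_total = 3810.6551 kJ

3810.6551 kJ


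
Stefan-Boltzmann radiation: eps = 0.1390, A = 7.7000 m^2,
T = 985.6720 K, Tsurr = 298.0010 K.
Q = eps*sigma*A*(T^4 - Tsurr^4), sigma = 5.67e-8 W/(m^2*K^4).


T^4 = 9.4391e+11
Tsurr^4 = 7.8863e+09
Q = 0.1390 * 5.67e-8 * 7.7000 * 9.3602e+11 = 56803.4265 W

56803.4265 W


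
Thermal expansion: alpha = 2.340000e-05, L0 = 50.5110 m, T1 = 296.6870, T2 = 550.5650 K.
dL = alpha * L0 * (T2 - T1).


dT = 253.8780 K
dL = 2.340000e-05 * 50.5110 * 253.8780 = 0.300073 m
L_final = 50.811073 m

dL = 0.300073 m


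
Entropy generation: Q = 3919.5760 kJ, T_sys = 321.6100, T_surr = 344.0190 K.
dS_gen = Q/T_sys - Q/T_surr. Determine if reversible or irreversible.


dS_sys = 3919.5760/321.6100 = 12.1874 kJ/K
dS_surr = -3919.5760/344.0190 = -11.3935 kJ/K
dS_gen = 12.1874 - 11.3935 = 0.7939 kJ/K (irreversible)

dS_gen = 0.7939 kJ/K, irreversible


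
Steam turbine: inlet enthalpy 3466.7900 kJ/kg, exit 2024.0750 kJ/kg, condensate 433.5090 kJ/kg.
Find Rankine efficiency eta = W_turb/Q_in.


W = 1442.7150 kJ/kg
Q_in = 3033.2810 kJ/kg
eta = 0.4756 = 47.5629%

eta = 47.5629%


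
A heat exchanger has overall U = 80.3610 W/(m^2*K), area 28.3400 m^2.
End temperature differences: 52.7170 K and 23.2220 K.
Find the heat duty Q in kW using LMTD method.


LMTD = 35.9766 K
Q = 80.3610 * 28.3400 * 35.9766 = 81934.2719 W = 81.9343 kW

81.9343 kW


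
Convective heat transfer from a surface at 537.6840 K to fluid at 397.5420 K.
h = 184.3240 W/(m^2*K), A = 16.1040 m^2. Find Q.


dT = 140.1420 K
Q = 184.3240 * 16.1040 * 140.1420 = 415991.0237 W

415991.0237 W


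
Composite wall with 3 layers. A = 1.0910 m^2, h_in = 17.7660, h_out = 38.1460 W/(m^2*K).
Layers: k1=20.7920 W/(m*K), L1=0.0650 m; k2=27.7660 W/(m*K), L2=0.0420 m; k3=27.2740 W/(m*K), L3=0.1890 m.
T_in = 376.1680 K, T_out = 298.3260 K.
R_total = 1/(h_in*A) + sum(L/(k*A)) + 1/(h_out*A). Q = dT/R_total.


R_conv_in = 1/(17.7660*1.0910) = 0.0516
R_1 = 0.0650/(20.7920*1.0910) = 0.0029
R_2 = 0.0420/(27.7660*1.0910) = 0.0014
R_3 = 0.1890/(27.2740*1.0910) = 0.0064
R_conv_out = 1/(38.1460*1.0910) = 0.0240
R_total = 0.0862 K/W
Q = 77.8420 / 0.0862 = 902.7833 W

R_total = 0.0862 K/W, Q = 902.7833 W


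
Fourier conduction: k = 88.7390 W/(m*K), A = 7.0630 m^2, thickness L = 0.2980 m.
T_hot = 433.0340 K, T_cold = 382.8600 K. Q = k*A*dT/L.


dT = 50.1740 K
Q = 88.7390 * 7.0630 * 50.1740 / 0.2980 = 105527.6333 W

105527.6333 W


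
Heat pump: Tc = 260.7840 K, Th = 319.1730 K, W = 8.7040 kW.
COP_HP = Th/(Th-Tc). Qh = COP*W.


COP = 319.1730 / 58.3890 = 5.4663
Qh = 5.4663 * 8.7040 = 47.5789 kW

COP = 5.4663, Qh = 47.5789 kW


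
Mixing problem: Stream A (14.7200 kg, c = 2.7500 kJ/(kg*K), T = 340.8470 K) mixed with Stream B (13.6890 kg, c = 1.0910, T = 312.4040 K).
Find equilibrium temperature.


num = 18463.1463
den = 55.4147
Tf = 333.1814 K

333.1814 K


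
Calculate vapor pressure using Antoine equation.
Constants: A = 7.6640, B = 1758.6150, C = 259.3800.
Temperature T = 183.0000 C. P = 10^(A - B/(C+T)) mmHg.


C+T = 442.3800
B/(C+T) = 3.9753
log10(P) = 7.6640 - 3.9753 = 3.6887
P = 10^3.6887 = 4882.5956 mmHg

4882.5956 mmHg


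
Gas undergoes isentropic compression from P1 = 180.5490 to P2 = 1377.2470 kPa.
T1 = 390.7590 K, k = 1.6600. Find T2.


(k-1)/k = 0.3976
(P2/P1)^exp = 2.2431
T2 = 390.7590 * 2.2431 = 876.4949 K

876.4949 K


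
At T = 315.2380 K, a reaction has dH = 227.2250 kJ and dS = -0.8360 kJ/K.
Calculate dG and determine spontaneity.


T*dS = 315.2380 * -0.8360 = -263.5390 kJ
dG = 227.2250 + 263.5390 = 490.7640 kJ (non-spontaneous)

dG = 490.7640 kJ, non-spontaneous


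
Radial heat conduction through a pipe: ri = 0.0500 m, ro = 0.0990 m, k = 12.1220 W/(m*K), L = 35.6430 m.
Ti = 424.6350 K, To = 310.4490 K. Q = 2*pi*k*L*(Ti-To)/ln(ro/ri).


dT = 114.1860 K
ln(ro/ri) = 0.6831
Q = 2*pi*12.1220*35.6430*114.1860 / 0.6831 = 453794.2399 W

453794.2399 W


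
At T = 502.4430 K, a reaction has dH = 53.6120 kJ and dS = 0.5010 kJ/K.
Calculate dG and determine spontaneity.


T*dS = 502.4430 * 0.5010 = 251.7239 kJ
dG = 53.6120 - 251.7239 = -198.1119 kJ (spontaneous)

dG = -198.1119 kJ, spontaneous


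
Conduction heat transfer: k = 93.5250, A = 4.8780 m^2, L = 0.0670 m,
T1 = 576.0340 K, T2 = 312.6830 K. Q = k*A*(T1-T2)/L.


dT = 263.3510 K
Q = 93.5250 * 4.8780 * 263.3510 / 0.0670 = 1793203.9298 W

1793203.9298 W


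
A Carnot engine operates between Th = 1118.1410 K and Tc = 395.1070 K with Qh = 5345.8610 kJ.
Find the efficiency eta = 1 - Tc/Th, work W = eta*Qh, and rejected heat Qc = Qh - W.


eta = 1 - 395.1070/1118.1410 = 0.6466
W = 0.6466 * 5345.8610 = 3456.8442 kJ
Qc = 5345.8610 - 3456.8442 = 1889.0168 kJ

eta = 64.6639%, W = 3456.8442 kJ, Qc = 1889.0168 kJ


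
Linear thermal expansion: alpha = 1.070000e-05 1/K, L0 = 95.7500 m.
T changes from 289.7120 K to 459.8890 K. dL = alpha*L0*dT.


dT = 170.1770 K
dL = 1.070000e-05 * 95.7500 * 170.1770 = 0.174351 m
L_final = 95.924351 m

dL = 0.174351 m


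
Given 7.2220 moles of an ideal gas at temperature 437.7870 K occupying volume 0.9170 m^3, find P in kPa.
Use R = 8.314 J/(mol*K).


P = nRT/V = 7.2220 * 8.314 * 437.7870 / 0.9170
= 26286.3548 / 0.9170 = 28665.5996 Pa = 28.6656 kPa

28.6656 kPa


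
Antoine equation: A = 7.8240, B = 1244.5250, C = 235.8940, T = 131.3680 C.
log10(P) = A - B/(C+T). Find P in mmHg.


C+T = 367.2620
B/(C+T) = 3.3887
log10(P) = 7.8240 - 3.3887 = 4.4353
P = 10^4.4353 = 27248.5161 mmHg

27248.5161 mmHg


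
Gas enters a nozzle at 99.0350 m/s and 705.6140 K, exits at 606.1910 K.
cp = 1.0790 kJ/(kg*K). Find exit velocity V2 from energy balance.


dT = 99.4230 K
2*cp*1000*dT = 214554.8340
V1^2 = 9807.9312
V2 = sqrt(224362.7652) = 473.6695 m/s

473.6695 m/s


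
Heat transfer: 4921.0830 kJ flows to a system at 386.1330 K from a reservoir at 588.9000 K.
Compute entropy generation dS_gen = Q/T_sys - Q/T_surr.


dS_sys = 4921.0830/386.1330 = 12.7445 kJ/K
dS_surr = -4921.0830/588.9000 = -8.3564 kJ/K
dS_gen = 12.7445 - 8.3564 = 4.3881 kJ/K (irreversible)

dS_gen = 4.3881 kJ/K, irreversible


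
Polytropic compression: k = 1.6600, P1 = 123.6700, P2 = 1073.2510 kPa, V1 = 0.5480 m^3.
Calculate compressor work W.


(k-1)/k = 0.3976
(P2/P1)^exp = 2.3611
W = 2.5152 * 123.6700 * 0.5480 * (2.3611 - 1) = 232.0051 kJ

232.0051 kJ


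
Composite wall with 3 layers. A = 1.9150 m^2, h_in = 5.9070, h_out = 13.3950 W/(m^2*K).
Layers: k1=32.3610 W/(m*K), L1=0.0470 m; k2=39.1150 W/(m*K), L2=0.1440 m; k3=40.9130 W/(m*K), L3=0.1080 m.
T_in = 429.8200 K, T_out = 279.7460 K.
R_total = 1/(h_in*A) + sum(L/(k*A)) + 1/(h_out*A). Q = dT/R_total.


R_conv_in = 1/(5.9070*1.9150) = 0.0884
R_1 = 0.0470/(32.3610*1.9150) = 0.0008
R_2 = 0.1440/(39.1150*1.9150) = 0.0019
R_3 = 0.1080/(40.9130*1.9150) = 0.0014
R_conv_out = 1/(13.3950*1.9150) = 0.0390
R_total = 0.1314 K/W
Q = 150.0740 / 0.1314 = 1141.7166 W

R_total = 0.1314 K/W, Q = 1141.7166 W


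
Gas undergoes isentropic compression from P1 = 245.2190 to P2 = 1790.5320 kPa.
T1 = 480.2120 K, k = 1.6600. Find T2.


(k-1)/k = 0.3976
(P2/P1)^exp = 2.2044
T2 = 480.2120 * 2.2044 = 1058.5799 K

1058.5799 K


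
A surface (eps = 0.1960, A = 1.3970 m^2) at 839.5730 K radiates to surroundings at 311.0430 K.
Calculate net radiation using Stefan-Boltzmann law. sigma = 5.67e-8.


T^4 = 4.9686e+11
Tsurr^4 = 9.3601e+09
Q = 0.1960 * 5.67e-8 * 1.3970 * 4.8750e+11 = 7568.5008 W

7568.5008 W


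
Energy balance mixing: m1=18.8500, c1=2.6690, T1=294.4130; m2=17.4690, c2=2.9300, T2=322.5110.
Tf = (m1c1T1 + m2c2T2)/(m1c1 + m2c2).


num = 31319.5672
den = 101.4948
Tf = 308.5829 K

308.5829 K


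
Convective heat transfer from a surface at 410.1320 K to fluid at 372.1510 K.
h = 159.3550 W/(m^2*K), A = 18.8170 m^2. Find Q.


dT = 37.9810 K
Q = 159.3550 * 18.8170 * 37.9810 = 113889.1823 W

113889.1823 W


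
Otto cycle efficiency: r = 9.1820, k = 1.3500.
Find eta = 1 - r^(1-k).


r^(k-1) = 2.1728
eta = 1 - 1/2.1728 = 0.5398 = 53.9773%

53.9773%


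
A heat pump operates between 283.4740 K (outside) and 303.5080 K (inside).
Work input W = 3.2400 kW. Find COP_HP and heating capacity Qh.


COP = 303.5080 / 20.0340 = 15.1496
Qh = 15.1496 * 3.2400 = 49.0849 kW

COP = 15.1496, Qh = 49.0849 kW


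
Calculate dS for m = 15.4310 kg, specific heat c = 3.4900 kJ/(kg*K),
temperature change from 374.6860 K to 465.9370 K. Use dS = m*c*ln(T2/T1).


T2/T1 = 1.2435
ln(T2/T1) = 0.2180
dS = 15.4310 * 3.4900 * 0.2180 = 11.7382 kJ/K

11.7382 kJ/K


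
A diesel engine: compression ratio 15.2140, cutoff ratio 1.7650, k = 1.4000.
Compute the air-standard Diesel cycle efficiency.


r^(k-1) = 2.9710
rc^k = 2.2154
eta = 0.6180 = 61.8043%

61.8043%


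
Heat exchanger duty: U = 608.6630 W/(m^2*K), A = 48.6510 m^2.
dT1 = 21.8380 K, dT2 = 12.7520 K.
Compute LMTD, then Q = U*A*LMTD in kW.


LMTD = 16.8896 K
Q = 608.6630 * 48.6510 * 16.8896 = 500136.5989 W = 500.1366 kW

500.1366 kW


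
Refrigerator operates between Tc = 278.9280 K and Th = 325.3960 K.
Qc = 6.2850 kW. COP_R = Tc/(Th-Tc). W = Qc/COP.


COP = 278.9280 / 46.4680 = 6.0026
W = 6.2850 / 6.0026 = 1.0470 kW

COP = 6.0026, W = 1.0470 kW


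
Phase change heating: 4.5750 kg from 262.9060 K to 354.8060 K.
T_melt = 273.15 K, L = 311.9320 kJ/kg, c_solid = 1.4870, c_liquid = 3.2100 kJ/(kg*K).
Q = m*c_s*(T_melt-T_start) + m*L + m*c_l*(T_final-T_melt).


Q1 (sensible, solid) = 4.5750 * 1.4870 * 10.2440 = 69.6902 kJ
Q2 (latent) = 4.5750 * 311.9320 = 1427.0889 kJ
Q3 (sensible, liquid) = 4.5750 * 3.2100 * 81.6560 = 1199.1796 kJ
Q_total = 2695.9587 kJ

2695.9587 kJ


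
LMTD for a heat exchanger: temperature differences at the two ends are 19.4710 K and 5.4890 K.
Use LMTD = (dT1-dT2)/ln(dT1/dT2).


dT1/dT2 = 3.5473
ln(dT1/dT2) = 1.2662
LMTD = 13.9820 / 1.2662 = 11.0427 K

11.0427 K


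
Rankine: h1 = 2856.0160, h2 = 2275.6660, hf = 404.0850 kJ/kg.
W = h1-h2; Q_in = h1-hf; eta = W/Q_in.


W = 580.3500 kJ/kg
Q_in = 2451.9310 kJ/kg
eta = 0.2367 = 23.6691%

eta = 23.6691%


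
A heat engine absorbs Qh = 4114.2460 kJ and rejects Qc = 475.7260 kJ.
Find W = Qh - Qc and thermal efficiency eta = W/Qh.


W = 4114.2460 - 475.7260 = 3638.5200 kJ
eta = 3638.5200 / 4114.2460 = 0.8844 = 88.4371%

W = 3638.5200 kJ, eta = 88.4371%


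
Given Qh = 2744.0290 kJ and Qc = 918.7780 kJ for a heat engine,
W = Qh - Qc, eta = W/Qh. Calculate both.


W = 2744.0290 - 918.7780 = 1825.2510 kJ
eta = 1825.2510 / 2744.0290 = 0.6652 = 66.5172%

W = 1825.2510 kJ, eta = 66.5172%


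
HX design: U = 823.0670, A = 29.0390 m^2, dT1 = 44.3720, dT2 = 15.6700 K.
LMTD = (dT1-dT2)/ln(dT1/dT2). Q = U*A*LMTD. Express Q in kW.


LMTD = 27.5753 K
Q = 823.0670 * 29.0390 * 27.5753 = 659077.4364 W = 659.0774 kW

659.0774 kW


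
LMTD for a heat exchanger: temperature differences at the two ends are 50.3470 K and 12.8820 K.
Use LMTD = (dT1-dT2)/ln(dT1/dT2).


dT1/dT2 = 3.9083
ln(dT1/dT2) = 1.3631
LMTD = 37.4650 / 1.3631 = 27.4850 K

27.4850 K


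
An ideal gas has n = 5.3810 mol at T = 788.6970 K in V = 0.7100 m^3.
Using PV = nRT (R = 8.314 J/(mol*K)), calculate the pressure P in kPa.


P = nRT/V = 5.3810 * 8.314 * 788.6970 / 0.7100
= 35284.4377 / 0.7100 = 49696.3912 Pa = 49.6964 kPa

49.6964 kPa


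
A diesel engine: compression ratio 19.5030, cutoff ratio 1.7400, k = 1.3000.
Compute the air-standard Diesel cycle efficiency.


r^(k-1) = 2.4380
rc^k = 2.0545
eta = 0.5504 = 55.0369%

55.0369%


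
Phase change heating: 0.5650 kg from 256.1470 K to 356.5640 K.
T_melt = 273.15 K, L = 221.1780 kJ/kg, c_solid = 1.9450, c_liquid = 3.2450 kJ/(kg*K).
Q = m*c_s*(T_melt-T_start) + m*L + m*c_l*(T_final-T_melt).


Q1 (sensible, solid) = 0.5650 * 1.9450 * 17.0030 = 18.6850 kJ
Q2 (latent) = 0.5650 * 221.1780 = 124.9656 kJ
Q3 (sensible, liquid) = 0.5650 * 3.2450 * 83.4140 = 152.9333 kJ
Q_total = 296.5839 kJ

296.5839 kJ


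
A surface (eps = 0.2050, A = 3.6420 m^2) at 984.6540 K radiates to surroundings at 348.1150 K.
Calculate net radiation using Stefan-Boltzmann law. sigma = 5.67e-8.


T^4 = 9.4001e+11
Tsurr^4 = 1.4686e+10
Q = 0.2050 * 5.67e-8 * 3.6420 * 9.2533e+11 = 39171.7564 W

39171.7564 W


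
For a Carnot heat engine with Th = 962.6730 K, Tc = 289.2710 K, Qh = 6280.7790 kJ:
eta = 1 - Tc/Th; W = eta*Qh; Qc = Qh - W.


eta = 1 - 289.2710/962.6730 = 0.6995
W = 0.6995 * 6280.7790 = 4393.4847 kJ
Qc = 6280.7790 - 4393.4847 = 1887.2943 kJ

eta = 69.9513%, W = 4393.4847 kJ, Qc = 1887.2943 kJ


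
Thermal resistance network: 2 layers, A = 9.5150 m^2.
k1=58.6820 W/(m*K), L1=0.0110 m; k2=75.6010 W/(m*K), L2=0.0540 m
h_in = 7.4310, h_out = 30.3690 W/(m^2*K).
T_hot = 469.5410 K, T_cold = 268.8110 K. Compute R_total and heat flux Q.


R_conv_in = 1/(7.4310*9.5150) = 0.0141
R_1 = 0.0110/(58.6820*9.5150) = 1.9701e-05
R_2 = 0.0540/(75.6010*9.5150) = 7.5068e-05
R_conv_out = 1/(30.3690*9.5150) = 0.0035
R_total = 0.0177 K/W
Q = 200.7300 / 0.0177 = 11341.6253 W

R_total = 0.0177 K/W, Q = 11341.6253 W


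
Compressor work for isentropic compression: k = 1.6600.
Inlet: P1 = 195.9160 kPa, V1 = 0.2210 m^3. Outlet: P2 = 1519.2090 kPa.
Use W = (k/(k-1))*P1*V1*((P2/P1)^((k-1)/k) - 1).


(k-1)/k = 0.3976
(P2/P1)^exp = 2.2577
W = 2.5152 * 195.9160 * 0.2210 * (2.2577 - 1) = 136.9683 kJ

136.9683 kJ


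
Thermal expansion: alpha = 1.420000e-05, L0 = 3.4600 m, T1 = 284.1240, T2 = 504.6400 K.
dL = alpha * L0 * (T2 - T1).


dT = 220.5160 K
dL = 1.420000e-05 * 3.4600 * 220.5160 = 0.010834 m
L_final = 3.470834 m

dL = 0.010834 m


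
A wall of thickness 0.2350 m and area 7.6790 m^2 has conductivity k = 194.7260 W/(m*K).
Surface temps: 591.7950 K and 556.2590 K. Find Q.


dT = 35.5360 K
Q = 194.7260 * 7.6790 * 35.5360 / 0.2350 = 226114.9562 W

226114.9562 W


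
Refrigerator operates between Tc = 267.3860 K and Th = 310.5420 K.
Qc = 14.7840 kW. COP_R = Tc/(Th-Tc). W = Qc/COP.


COP = 267.3860 / 43.1560 = 6.1958
W = 14.7840 / 6.1958 = 2.3861 kW

COP = 6.1958, W = 2.3861 kW


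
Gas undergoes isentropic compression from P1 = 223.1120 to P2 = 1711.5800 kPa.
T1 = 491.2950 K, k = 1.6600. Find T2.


(k-1)/k = 0.3976
(P2/P1)^exp = 2.2481
T2 = 491.2950 * 2.2481 = 1104.4850 K

1104.4850 K


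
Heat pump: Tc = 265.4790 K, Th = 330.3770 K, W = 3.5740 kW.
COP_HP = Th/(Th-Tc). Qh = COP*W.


COP = 330.3770 / 64.8980 = 5.0907
Qh = 5.0907 * 3.5740 = 18.1942 kW

COP = 5.0907, Qh = 18.1942 kW


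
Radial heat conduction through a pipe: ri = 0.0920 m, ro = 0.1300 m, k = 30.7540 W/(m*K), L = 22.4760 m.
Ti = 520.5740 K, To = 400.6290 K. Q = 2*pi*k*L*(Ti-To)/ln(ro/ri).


dT = 119.9450 K
ln(ro/ri) = 0.3457
Q = 2*pi*30.7540*22.4760*119.9450 / 0.3457 = 1506696.0344 W

1506696.0344 W


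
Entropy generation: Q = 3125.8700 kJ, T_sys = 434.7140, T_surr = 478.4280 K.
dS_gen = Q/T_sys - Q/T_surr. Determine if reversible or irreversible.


dS_sys = 3125.8700/434.7140 = 7.1906 kJ/K
dS_surr = -3125.8700/478.4280 = -6.5336 kJ/K
dS_gen = 7.1906 - 6.5336 = 0.6570 kJ/K (irreversible)

dS_gen = 0.6570 kJ/K, irreversible


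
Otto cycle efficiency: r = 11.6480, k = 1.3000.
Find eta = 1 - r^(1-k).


r^(k-1) = 2.0887
eta = 1 - 1/2.0887 = 0.5212 = 52.1233%

52.1233%


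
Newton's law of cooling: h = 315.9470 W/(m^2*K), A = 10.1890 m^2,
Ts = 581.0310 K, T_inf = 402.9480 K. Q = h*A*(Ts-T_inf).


dT = 178.0830 K
Q = 315.9470 * 10.1890 * 178.0830 = 573281.9412 W

573281.9412 W


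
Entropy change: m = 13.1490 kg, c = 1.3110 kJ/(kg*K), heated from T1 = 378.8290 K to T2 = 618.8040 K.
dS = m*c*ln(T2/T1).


T2/T1 = 1.6335
ln(T2/T1) = 0.4907
dS = 13.1490 * 1.3110 * 0.4907 = 8.4589 kJ/K

8.4589 kJ/K


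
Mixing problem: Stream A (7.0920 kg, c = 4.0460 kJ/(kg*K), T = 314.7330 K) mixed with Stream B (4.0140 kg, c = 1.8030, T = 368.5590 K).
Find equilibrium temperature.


num = 11698.3724
den = 35.9315
Tf = 325.5745 K

325.5745 K


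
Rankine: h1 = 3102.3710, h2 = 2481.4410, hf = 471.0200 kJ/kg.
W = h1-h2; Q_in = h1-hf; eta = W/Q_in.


W = 620.9300 kJ/kg
Q_in = 2631.3510 kJ/kg
eta = 0.2360 = 23.5974%

eta = 23.5974%


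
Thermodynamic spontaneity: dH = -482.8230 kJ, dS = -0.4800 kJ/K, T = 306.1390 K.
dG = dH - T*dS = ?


T*dS = 306.1390 * -0.4800 = -146.9467 kJ
dG = -482.8230 + 146.9467 = -335.8763 kJ (spontaneous)

dG = -335.8763 kJ, spontaneous


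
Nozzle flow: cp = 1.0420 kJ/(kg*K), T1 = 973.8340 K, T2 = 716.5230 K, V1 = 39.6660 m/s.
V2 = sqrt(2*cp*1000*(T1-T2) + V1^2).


dT = 257.3110 K
2*cp*1000*dT = 536236.1240
V1^2 = 1573.3916
V2 = sqrt(537809.5156) = 733.3550 m/s

733.3550 m/s


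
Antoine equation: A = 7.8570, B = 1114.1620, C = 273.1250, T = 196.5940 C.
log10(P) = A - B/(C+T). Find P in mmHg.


C+T = 469.7190
B/(C+T) = 2.3720
log10(P) = 7.8570 - 2.3720 = 5.4850
P = 10^5.4850 = 305509.2856 mmHg

305509.2856 mmHg


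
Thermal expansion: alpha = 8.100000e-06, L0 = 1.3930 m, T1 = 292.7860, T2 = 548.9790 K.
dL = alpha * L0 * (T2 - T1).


dT = 256.1930 K
dL = 8.100000e-06 * 1.3930 * 256.1930 = 0.002891 m
L_final = 1.395891 m

dL = 0.002891 m


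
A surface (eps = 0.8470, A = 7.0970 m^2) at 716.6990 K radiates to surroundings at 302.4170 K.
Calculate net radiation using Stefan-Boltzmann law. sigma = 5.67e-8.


T^4 = 2.6384e+11
Tsurr^4 = 8.3642e+09
Q = 0.8470 * 5.67e-8 * 7.0970 * 2.5548e+11 = 87075.8655 W

87075.8655 W


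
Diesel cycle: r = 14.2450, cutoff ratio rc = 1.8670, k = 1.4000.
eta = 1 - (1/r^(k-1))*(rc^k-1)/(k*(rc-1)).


r^(k-1) = 2.8938
rc^k = 2.3966
eta = 0.6024 = 60.2377%

60.2377%


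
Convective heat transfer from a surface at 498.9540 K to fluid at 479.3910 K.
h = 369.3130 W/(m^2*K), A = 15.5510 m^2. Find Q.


dT = 19.5630 K
Q = 369.3130 * 15.5510 * 19.5630 = 112353.9568 W

112353.9568 W


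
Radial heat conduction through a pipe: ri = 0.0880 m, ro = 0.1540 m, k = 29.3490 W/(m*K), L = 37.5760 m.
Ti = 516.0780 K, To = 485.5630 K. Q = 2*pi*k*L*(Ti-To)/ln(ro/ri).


dT = 30.5150 K
ln(ro/ri) = 0.5596
Q = 2*pi*29.3490*37.5760*30.5150 / 0.5596 = 377839.3102 W

377839.3102 W


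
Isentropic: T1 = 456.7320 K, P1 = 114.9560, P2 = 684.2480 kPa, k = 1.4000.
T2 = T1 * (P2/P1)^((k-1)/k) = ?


(k-1)/k = 0.2857
(P2/P1)^exp = 1.6647
T2 = 456.7320 * 1.6647 = 760.3247 K

760.3247 K


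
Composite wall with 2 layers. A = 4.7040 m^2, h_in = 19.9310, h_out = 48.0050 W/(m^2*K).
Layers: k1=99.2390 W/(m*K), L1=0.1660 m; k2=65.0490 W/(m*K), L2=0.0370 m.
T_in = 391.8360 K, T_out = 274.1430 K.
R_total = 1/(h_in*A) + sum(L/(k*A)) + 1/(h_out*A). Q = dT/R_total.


R_conv_in = 1/(19.9310*4.7040) = 0.0107
R_1 = 0.1660/(99.2390*4.7040) = 0.0004
R_2 = 0.0370/(65.0490*4.7040) = 0.0001
R_conv_out = 1/(48.0050*4.7040) = 0.0044
R_total = 0.0156 K/W
Q = 117.6930 / 0.0156 = 7558.4939 W

R_total = 0.0156 K/W, Q = 7558.4939 W


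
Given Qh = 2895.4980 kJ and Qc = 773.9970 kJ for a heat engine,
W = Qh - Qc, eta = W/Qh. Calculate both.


W = 2895.4980 - 773.9970 = 2121.5010 kJ
eta = 2121.5010 / 2895.4980 = 0.7327 = 73.2690%

W = 2121.5010 kJ, eta = 73.2690%


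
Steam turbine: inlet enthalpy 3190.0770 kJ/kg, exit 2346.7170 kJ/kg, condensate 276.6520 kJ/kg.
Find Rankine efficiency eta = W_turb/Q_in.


W = 843.3600 kJ/kg
Q_in = 2913.4250 kJ/kg
eta = 0.2895 = 28.9474%

eta = 28.9474%


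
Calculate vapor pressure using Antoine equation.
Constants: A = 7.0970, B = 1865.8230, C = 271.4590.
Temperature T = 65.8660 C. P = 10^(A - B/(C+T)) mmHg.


C+T = 337.3250
B/(C+T) = 5.5312
log10(P) = 7.0970 - 5.5312 = 1.5658
P = 10^1.5658 = 36.7932 mmHg

36.7932 mmHg


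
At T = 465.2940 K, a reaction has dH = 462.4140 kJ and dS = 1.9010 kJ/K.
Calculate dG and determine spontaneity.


T*dS = 465.2940 * 1.9010 = 884.5239 kJ
dG = 462.4140 - 884.5239 = -422.1099 kJ (spontaneous)

dG = -422.1099 kJ, spontaneous


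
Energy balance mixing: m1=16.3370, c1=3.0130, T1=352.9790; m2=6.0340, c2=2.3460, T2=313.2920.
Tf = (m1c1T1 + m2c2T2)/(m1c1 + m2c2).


num = 21809.7074
den = 63.3791
Tf = 344.1149 K

344.1149 K


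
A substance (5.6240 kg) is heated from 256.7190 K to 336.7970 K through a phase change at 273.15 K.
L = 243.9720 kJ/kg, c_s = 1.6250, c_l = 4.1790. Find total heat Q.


Q1 (sensible, solid) = 5.6240 * 1.6250 * 16.4310 = 150.1629 kJ
Q2 (latent) = 5.6240 * 243.9720 = 1372.0985 kJ
Q3 (sensible, liquid) = 5.6240 * 4.1790 * 63.6470 = 1495.8761 kJ
Q_total = 3018.1375 kJ

3018.1375 kJ
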